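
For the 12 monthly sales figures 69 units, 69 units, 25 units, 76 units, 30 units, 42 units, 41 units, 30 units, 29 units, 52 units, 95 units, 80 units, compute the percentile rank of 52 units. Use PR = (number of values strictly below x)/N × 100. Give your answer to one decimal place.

N = 12.
Strictly below 52: 6. Equal to 52: 1.
PR = 6/12 × 100 = 50.0

50.0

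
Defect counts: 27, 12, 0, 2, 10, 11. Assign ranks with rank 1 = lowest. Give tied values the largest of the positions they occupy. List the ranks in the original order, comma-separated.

Sorted (ascending): 0, 2, 10, 11, 12, 27
No ties — each value takes its position as its rank.

6, 5, 1, 2, 3, 4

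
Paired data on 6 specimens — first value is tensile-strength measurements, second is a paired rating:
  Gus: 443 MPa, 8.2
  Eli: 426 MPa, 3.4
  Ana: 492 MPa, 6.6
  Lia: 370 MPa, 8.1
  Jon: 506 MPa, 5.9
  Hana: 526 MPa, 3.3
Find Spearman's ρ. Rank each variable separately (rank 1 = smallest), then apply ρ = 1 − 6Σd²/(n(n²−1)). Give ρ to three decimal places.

-0.543

Ranks of variable 1: 3, 2, 4, 1, 5, 6
Ranks of variable 2: 6, 2, 4, 5, 3, 1
d = r₁ − r₂: -3, 0, 0, -4, 2, 5
d²: 9, 0, 0, 16, 4, 25; Σd² = 54
ρ = 1 − 6·54/(6·35) = 1 − 324/210 = -0.543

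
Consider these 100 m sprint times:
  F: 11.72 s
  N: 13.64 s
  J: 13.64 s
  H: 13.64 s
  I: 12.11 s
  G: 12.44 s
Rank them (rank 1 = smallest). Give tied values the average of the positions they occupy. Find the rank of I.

2

Sorted (ascending): 11.72, 12.11, 12.44, 13.64, 13.64, 13.64
The 3 values of 13.64 occupy positions 4–6 → average rank 5.
I has value 12.11 s → rank 2.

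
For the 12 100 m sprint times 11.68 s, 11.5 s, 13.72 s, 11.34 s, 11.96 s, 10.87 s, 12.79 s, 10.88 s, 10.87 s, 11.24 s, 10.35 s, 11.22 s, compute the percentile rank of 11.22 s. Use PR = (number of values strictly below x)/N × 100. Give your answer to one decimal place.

N = 12.
Strictly below 11.22: 4. Equal to 11.22: 1.
PR = 4/12 × 100 = 33.3

33.3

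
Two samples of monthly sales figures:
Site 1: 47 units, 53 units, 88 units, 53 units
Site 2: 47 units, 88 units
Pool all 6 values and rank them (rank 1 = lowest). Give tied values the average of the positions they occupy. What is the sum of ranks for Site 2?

Sorted (ascending): 47, 47, 53, 53, 88, 88
The 2 values of 47 occupy positions 1–2 → average rank (1+2)/2 = 1.5.
The 2 values of 53 occupy positions 3–4 → average rank (3+4)/2 = 3.5.
The 2 values of 88 occupy positions 5–6 → average rank (5+6)/2 = 5.5.
Site 2 values → pooled ranks: 47→1.5, 88→5.5
Rank sum = 1.5 + 5.5 = 7

7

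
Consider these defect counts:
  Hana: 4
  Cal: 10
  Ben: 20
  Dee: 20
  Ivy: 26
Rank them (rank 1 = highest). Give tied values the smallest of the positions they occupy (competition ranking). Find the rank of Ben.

Sorted (descending): 26, 20, 20, 10, 4
The 2 values of 20 occupy positions 2–3 → each gets rank 2.
Ben has value 20 → rank 2.

2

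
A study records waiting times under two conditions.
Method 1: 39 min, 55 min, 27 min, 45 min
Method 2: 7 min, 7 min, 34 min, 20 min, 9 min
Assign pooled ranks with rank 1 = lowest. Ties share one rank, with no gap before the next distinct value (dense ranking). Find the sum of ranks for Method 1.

Sorted (ascending): 7, 7, 9, 20, 27, 34, 39, 45, 55
The 2 values of 7 share dense rank 1.
Remaining distinct values take the next consecutive integers.
Method 1 values → pooled ranks: 39→6, 55→8, 27→4, 45→7
Rank sum = 6 + 8 + 4 + 7 = 25

25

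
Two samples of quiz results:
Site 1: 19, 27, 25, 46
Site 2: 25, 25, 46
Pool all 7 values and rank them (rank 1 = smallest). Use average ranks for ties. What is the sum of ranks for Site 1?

Sorted (ascending): 19, 25, 25, 25, 27, 46, 46
The 3 values of 25 occupy positions 2–4 → average rank 3.
The 2 values of 46 occupy positions 6–7 → average rank (6+7)/2 = 6.5.
Site 1 values → pooled ranks: 19→1, 27→5, 25→3, 46→6.5
Rank sum = 1 + 5 + 3 + 6.5 = 15.5

15.5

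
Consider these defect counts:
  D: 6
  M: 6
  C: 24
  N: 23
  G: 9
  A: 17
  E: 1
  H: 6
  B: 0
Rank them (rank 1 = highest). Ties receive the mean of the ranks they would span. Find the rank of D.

Sorted (descending): 24, 23, 17, 9, 6, 6, 6, 1, 0
The 3 values of 6 occupy positions 5–7 → average rank 6.
D has value 6 → rank 6.

6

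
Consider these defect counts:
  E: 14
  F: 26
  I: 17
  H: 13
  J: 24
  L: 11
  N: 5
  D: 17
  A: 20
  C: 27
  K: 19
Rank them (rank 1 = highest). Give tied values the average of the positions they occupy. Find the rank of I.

Sorted (descending): 27, 26, 24, 20, 19, 17, 17, 14, 13, 11, 5
The 2 values of 17 occupy positions 6–7 → average rank (6+7)/2 = 6.5.
I has value 17 → rank 6.5.

6.5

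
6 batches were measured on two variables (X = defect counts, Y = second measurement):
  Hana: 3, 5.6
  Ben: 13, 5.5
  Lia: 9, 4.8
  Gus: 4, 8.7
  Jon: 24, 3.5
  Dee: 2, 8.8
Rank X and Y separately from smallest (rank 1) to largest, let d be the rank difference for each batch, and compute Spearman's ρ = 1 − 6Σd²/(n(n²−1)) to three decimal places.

-0.886

Ranks of variable 1: 2, 5, 4, 3, 6, 1
Ranks of variable 2: 4, 3, 2, 5, 1, 6
d = r₁ − r₂: -2, 2, 2, -2, 5, -5
d²: 4, 4, 4, 4, 25, 25; Σd² = 66
ρ = 1 − 6·66/(6·35) = 1 − 396/210 = -0.886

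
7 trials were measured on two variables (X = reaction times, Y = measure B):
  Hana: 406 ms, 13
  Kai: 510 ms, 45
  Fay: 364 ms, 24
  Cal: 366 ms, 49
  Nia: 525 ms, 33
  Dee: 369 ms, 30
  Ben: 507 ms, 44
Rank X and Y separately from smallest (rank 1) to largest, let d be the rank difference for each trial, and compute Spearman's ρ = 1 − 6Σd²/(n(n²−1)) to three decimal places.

0.214

Ranks of variable 1: 4, 6, 1, 2, 7, 3, 5
Ranks of variable 2: 1, 6, 2, 7, 4, 3, 5
d = r₁ − r₂: 3, 0, -1, -5, 3, 0, 0
d²: 9, 0, 1, 25, 9, 0, 0; Σd² = 44
ρ = 1 − 6·44/(7·48) = 1 − 264/336 = 0.214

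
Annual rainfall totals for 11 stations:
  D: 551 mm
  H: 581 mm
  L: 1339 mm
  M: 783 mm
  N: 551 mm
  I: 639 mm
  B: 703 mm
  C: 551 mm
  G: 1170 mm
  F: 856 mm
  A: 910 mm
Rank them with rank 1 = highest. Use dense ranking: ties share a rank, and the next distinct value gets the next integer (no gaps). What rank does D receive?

9

Sorted (descending): 1339, 1170, 910, 856, 783, 703, 639, 581, 551, 551, 551
The 3 values of 551 share dense rank 9.
Remaining distinct values take the next consecutive integers.
D has value 551 mm → rank 9.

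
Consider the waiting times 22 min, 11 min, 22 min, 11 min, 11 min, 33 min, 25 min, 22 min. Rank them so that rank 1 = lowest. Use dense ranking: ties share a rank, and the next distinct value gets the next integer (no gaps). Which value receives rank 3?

25

Sorted (ascending): 11, 11, 11, 22, 22, 22, 25, 33
The 3 values of 11 share dense rank 1.
The 3 values of 22 share dense rank 2.
Remaining distinct values take the next consecutive integers.
Rank 3 → value 25.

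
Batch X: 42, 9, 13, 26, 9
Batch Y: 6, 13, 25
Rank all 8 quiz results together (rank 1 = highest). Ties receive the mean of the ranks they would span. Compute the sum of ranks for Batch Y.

Sorted (descending): 42, 26, 25, 13, 13, 9, 9, 6
The 2 values of 13 occupy positions 4–5 → average rank (4+5)/2 = 4.5.
The 2 values of 9 occupy positions 6–7 → average rank (6+7)/2 = 6.5.
Batch Y values → pooled ranks: 6→8, 13→4.5, 25→3
Rank sum = 8 + 4.5 + 3 = 15.5

15.5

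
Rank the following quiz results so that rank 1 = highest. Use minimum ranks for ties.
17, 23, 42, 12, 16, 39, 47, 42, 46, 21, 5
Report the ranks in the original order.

Sorted (descending): 47, 46, 42, 42, 39, 23, 21, 17, 16, 12, 5
The 2 values of 42 occupy positions 3–4 → each gets rank 3.

8, 6, 3, 10, 9, 5, 1, 3, 2, 7, 11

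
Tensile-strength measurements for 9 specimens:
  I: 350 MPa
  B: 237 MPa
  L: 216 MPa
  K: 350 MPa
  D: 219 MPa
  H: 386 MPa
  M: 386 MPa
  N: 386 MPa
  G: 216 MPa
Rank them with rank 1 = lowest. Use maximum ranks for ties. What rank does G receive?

2

Sorted (ascending): 216, 216, 219, 237, 350, 350, 386, 386, 386
The 2 values of 216 occupy positions 1–2 → each gets rank 2.
The 2 values of 350 occupy positions 5–6 → each gets rank 6.
The 3 values of 386 occupy positions 7–9 → each gets rank 9.
G has value 216 MPa → rank 2.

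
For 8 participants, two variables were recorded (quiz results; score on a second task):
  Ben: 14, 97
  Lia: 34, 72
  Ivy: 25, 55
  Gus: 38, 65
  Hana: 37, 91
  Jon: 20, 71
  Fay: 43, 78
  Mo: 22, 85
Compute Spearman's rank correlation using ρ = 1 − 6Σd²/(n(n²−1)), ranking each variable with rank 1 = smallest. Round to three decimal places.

-0.238

Ranks of variable 1: 1, 5, 4, 7, 6, 2, 8, 3
Ranks of variable 2: 8, 4, 1, 2, 7, 3, 5, 6
d = r₁ − r₂: -7, 1, 3, 5, -1, -1, 3, -3
d²: 49, 1, 9, 25, 1, 1, 9, 9; Σd² = 104
ρ = 1 − 6·104/(8·63) = 1 − 624/504 = -0.238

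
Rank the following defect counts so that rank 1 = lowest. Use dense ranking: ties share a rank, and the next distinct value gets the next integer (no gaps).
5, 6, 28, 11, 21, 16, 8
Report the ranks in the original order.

1, 2, 7, 4, 6, 5, 3

Sorted (ascending): 5, 6, 8, 11, 16, 21, 28
No ties — each value takes its position as its rank.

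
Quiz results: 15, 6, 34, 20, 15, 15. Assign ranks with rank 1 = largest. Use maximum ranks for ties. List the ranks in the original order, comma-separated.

Sorted (descending): 34, 20, 15, 15, 15, 6
The 3 values of 15 occupy positions 3–5 → each gets rank 5.

5, 6, 1, 2, 5, 5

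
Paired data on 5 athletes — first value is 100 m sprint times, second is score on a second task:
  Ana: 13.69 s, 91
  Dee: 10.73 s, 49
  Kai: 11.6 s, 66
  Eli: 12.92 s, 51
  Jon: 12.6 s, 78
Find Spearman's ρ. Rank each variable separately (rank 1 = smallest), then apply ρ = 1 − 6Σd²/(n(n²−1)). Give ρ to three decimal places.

Ranks of variable 1: 5, 1, 2, 4, 3
Ranks of variable 2: 5, 1, 3, 2, 4
d = r₁ − r₂: 0, 0, -1, 2, -1
d²: 0, 0, 1, 4, 1; Σd² = 6
ρ = 1 − 6·6/(5·24) = 1 − 36/120 = 0.700

0.700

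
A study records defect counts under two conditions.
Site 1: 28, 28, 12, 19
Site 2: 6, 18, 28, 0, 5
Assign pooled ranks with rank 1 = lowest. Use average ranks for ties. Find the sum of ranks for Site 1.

Sorted (ascending): 0, 5, 6, 12, 18, 19, 28, 28, 28
The 3 values of 28 occupy positions 7–9 → average rank 8.
Site 1 values → pooled ranks: 28→8, 28→8, 12→4, 19→6
Rank sum = 8 + 8 + 4 + 6 = 26

26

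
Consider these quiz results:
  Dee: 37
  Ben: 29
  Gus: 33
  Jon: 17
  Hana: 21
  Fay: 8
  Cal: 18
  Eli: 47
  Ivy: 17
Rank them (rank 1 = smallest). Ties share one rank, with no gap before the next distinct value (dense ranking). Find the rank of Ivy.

2

Sorted (ascending): 8, 17, 17, 18, 21, 29, 33, 37, 47
The 2 values of 17 share dense rank 2.
Remaining distinct values take the next consecutive integers.
Ivy has value 17 → rank 2.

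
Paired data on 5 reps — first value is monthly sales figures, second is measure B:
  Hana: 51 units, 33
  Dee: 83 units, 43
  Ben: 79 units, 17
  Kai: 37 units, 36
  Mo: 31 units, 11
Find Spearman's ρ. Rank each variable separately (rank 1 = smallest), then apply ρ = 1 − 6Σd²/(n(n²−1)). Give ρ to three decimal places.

0.600

Ranks of variable 1: 3, 5, 4, 2, 1
Ranks of variable 2: 3, 5, 2, 4, 1
d = r₁ − r₂: 0, 0, 2, -2, 0
d²: 0, 0, 4, 4, 0; Σd² = 8
ρ = 1 − 6·8/(5·24) = 1 − 48/120 = 0.600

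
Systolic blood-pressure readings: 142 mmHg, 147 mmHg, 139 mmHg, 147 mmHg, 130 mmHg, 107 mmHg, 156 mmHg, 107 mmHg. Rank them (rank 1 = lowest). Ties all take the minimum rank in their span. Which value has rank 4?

139

Sorted (ascending): 107, 107, 130, 139, 142, 147, 147, 156
The 2 values of 107 occupy positions 1–2 → each gets rank 1.
The 2 values of 147 occupy positions 6–7 → each gets rank 6.
Rank 4 → value 139.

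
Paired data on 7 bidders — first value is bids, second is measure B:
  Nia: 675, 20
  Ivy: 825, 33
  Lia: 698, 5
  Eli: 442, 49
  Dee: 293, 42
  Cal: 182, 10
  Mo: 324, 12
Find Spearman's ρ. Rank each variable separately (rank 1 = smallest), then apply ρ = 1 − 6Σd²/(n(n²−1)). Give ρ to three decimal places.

0.000

Ranks of variable 1: 5, 7, 6, 4, 2, 1, 3
Ranks of variable 2: 4, 5, 1, 7, 6, 2, 3
d = r₁ − r₂: 1, 2, 5, -3, -4, -1, 0
d²: 1, 4, 25, 9, 16, 1, 0; Σd² = 56
ρ = 1 − 6·56/(7·48) = 1 − 336/336 = 0.000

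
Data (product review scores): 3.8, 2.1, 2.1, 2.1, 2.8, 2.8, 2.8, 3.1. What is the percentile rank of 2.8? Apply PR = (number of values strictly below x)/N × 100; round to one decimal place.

37.5

N = 8.
Strictly below 2.8: 3. Equal to 2.8: 3.
PR = 3/8 × 100 = 37.5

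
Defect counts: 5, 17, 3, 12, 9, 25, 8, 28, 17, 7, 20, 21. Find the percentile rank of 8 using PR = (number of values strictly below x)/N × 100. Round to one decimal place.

N = 12.
Strictly below 8: 3. Equal to 8: 1.
PR = 3/12 × 100 = 25.0

25.0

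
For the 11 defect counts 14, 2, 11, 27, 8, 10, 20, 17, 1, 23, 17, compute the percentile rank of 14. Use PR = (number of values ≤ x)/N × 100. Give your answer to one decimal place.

54.5

N = 11.
Strictly below 14: 5. Equal to 14: 1.
PR = 6/11 × 100 = 54.5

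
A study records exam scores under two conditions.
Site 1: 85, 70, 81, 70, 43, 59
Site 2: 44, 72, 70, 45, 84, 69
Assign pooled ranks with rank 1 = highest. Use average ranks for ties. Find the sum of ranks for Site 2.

41

Sorted (descending): 85, 84, 81, 72, 70, 70, 70, 69, 59, 45, 44, 43
The 3 values of 70 occupy positions 5–7 → average rank 6.
Site 2 values → pooled ranks: 44→11, 72→4, 70→6, 45→10, 84→2, 69→8
Rank sum = 11 + 4 + 6 + 10 + 2 + 8 = 41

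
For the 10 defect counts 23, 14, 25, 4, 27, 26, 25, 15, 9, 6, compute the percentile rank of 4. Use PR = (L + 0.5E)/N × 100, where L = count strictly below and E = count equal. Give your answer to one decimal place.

5.0

N = 10.
Strictly below 4: 0. Equal to 4: 1.
PR = (0 + 0.5·1)/10 × 100 = 5.0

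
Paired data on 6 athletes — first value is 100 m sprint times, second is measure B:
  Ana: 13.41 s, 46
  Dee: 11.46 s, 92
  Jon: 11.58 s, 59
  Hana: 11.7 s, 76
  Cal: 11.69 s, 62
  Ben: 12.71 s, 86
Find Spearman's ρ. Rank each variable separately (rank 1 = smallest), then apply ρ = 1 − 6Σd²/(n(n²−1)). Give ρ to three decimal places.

Ranks of variable 1: 6, 1, 2, 4, 3, 5
Ranks of variable 2: 1, 6, 2, 4, 3, 5
d = r₁ − r₂: 5, -5, 0, 0, 0, 0
d²: 25, 25, 0, 0, 0, 0; Σd² = 50
ρ = 1 − 6·50/(6·35) = 1 − 300/210 = -0.429

-0.429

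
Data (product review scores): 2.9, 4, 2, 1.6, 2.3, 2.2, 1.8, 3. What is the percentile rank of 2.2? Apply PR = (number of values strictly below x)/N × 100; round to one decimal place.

N = 8.
Strictly below 2.2: 3. Equal to 2.2: 1.
PR = 3/8 × 100 = 37.5

37.5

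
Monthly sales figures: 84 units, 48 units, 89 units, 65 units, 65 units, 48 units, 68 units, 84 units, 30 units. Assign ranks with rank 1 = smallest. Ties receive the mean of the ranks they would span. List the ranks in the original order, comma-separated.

Sorted (ascending): 30, 48, 48, 65, 65, 68, 84, 84, 89
The 2 values of 48 occupy positions 2–3 → average rank (2+3)/2 = 2.5.
The 2 values of 65 occupy positions 4–5 → average rank (4+5)/2 = 4.5.
The 2 values of 84 occupy positions 7–8 → average rank (7+8)/2 = 7.5.

7.5, 2.5, 9, 4.5, 4.5, 2.5, 6, 7.5, 1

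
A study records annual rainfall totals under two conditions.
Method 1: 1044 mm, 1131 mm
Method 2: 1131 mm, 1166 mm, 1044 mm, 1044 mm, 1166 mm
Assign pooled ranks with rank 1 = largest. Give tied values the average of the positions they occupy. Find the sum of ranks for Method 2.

18.5

Sorted (descending): 1166, 1166, 1131, 1131, 1044, 1044, 1044
The 2 values of 1166 occupy positions 1–2 → average rank (1+2)/2 = 1.5.
The 2 values of 1131 occupy positions 3–4 → average rank (3+4)/2 = 3.5.
The 3 values of 1044 occupy positions 5–7 → average rank 6.
Method 2 values → pooled ranks: 1131→3.5, 1166→1.5, 1044→6, 1044→6, 1166→1.5
Rank sum = 3.5 + 1.5 + 6 + 6 + 1.5 = 18.5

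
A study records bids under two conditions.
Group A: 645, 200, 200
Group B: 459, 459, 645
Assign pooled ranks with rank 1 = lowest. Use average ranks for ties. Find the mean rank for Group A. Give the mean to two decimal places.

2.83

Sorted (ascending): 200, 200, 459, 459, 645, 645
The 2 values of 200 occupy positions 1–2 → average rank (1+2)/2 = 1.5.
The 2 values of 459 occupy positions 3–4 → average rank (3+4)/2 = 3.5.
The 2 values of 645 occupy positions 5–6 → average rank (5+6)/2 = 5.5.
Group A values → pooled ranks: 645→5.5, 200→1.5, 200→1.5
Mean rank = (5.5 + 1.5 + 1.5) / 3 = 2.83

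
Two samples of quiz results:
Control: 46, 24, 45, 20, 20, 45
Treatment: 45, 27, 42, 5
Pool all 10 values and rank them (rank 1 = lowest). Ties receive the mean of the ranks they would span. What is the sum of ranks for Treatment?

Sorted (ascending): 5, 20, 20, 24, 27, 42, 45, 45, 45, 46
The 2 values of 20 occupy positions 2–3 → average rank (2+3)/2 = 2.5.
The 3 values of 45 occupy positions 7–9 → average rank 8.
Treatment values → pooled ranks: 45→8, 27→5, 42→6, 5→1
Rank sum = 8 + 5 + 6 + 1 = 20

20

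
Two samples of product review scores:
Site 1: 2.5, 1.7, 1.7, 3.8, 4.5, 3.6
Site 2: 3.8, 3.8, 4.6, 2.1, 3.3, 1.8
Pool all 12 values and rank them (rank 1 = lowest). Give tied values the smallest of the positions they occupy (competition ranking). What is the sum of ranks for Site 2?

41

Sorted (ascending): 1.7, 1.7, 1.8, 2.1, 2.5, 3.3, 3.6, 3.8, 3.8, 3.8, 4.5, 4.6
The 2 values of 1.7 occupy positions 1–2 → each gets rank 1.
The 3 values of 3.8 occupy positions 8–10 → each gets rank 8.
Site 2 values → pooled ranks: 3.8→8, 3.8→8, 4.6→12, 2.1→4, 3.3→6, 1.8→3
Rank sum = 8 + 8 + 12 + 4 + 6 + 3 = 41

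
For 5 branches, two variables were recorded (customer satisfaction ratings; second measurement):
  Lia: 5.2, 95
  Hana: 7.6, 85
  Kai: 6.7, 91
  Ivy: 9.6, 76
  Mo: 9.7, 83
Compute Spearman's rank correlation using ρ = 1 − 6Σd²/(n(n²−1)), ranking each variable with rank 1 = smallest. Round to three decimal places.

-0.900

Ranks of variable 1: 1, 3, 2, 4, 5
Ranks of variable 2: 5, 3, 4, 1, 2
d = r₁ − r₂: -4, 0, -2, 3, 3
d²: 16, 0, 4, 9, 9; Σd² = 38
ρ = 1 − 6·38/(5·24) = 1 − 228/120 = -0.900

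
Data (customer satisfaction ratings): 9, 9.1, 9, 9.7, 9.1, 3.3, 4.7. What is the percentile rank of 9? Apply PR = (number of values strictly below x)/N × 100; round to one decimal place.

N = 7.
Strictly below 9: 2. Equal to 9: 2.
PR = 2/7 × 100 = 28.6

28.6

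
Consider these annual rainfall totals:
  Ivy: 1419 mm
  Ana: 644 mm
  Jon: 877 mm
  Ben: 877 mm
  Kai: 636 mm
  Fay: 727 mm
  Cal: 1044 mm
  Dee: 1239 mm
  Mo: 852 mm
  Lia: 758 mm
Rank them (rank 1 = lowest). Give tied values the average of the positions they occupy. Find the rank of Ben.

6.5

Sorted (ascending): 636, 644, 727, 758, 852, 877, 877, 1044, 1239, 1419
The 2 values of 877 occupy positions 6–7 → average rank (6+7)/2 = 6.5.
Ben has value 877 mm → rank 6.5.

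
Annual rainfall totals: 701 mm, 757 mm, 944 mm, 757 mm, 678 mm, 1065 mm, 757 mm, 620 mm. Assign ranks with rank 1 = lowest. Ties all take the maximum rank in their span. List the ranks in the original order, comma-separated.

Sorted (ascending): 620, 678, 701, 757, 757, 757, 944, 1065
The 3 values of 757 occupy positions 4–6 → each gets rank 6.

3, 6, 7, 6, 2, 8, 6, 1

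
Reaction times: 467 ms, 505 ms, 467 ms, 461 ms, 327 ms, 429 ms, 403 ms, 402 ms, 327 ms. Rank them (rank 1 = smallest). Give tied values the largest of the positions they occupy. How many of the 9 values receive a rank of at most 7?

6

Sorted (ascending): 327, 327, 402, 403, 429, 461, 467, 467, 505
The 2 values of 327 occupy positions 1–2 → each gets rank 2.
The 2 values of 467 occupy positions 7–8 → each gets rank 8.
Ranks ≤ 7: {2, 2, 3, 4, 5, 6} → 6 values.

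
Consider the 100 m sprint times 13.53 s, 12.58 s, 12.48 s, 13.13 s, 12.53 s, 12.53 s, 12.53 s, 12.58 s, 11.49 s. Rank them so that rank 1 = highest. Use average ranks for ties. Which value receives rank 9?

11.49

Sorted (descending): 13.53, 13.13, 12.58, 12.58, 12.53, 12.53, 12.53, 12.48, 11.49
The 2 values of 12.58 occupy positions 3–4 → average rank (3+4)/2 = 3.5.
The 3 values of 12.53 occupy positions 5–7 → average rank 6.
Rank 9 → value 11.49.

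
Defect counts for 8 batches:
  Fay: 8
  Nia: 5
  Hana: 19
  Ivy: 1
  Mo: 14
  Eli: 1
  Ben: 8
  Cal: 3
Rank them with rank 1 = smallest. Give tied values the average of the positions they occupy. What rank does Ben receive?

5.5

Sorted (ascending): 1, 1, 3, 5, 8, 8, 14, 19
The 2 values of 1 occupy positions 1–2 → average rank (1+2)/2 = 1.5.
The 2 values of 8 occupy positions 5–6 → average rank (5+6)/2 = 5.5.
Ben has value 8 → rank 5.5.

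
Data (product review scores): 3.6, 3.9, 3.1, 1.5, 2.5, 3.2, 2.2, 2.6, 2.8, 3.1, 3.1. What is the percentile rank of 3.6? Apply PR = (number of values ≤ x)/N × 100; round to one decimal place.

N = 11.
Strictly below 3.6: 9. Equal to 3.6: 1.
PR = 10/11 × 100 = 90.9

90.9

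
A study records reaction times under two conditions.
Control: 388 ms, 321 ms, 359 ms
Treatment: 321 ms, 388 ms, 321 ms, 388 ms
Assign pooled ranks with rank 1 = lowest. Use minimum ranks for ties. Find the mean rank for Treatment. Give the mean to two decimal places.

Sorted (ascending): 321, 321, 321, 359, 388, 388, 388
The 3 values of 321 occupy positions 1–3 → each gets rank 1.
The 3 values of 388 occupy positions 5–7 → each gets rank 5.
Treatment values → pooled ranks: 321→1, 388→5, 321→1, 388→5
Mean rank = (1 + 5 + 1 + 5) / 4 = 3.00

3.00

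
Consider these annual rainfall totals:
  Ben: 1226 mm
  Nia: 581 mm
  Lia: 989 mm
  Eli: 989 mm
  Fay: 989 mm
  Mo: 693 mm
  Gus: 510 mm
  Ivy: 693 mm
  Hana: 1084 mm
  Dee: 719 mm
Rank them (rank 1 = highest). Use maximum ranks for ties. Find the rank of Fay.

5

Sorted (descending): 1226, 1084, 989, 989, 989, 719, 693, 693, 581, 510
The 3 values of 989 occupy positions 3–5 → each gets rank 5.
The 2 values of 693 occupy positions 7–8 → each gets rank 8.
Fay has value 989 mm → rank 5.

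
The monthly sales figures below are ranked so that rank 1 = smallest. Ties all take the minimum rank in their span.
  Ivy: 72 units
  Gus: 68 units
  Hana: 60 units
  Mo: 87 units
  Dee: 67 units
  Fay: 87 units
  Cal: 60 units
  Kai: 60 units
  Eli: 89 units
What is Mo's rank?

7

Sorted (ascending): 60, 60, 60, 67, 68, 72, 87, 87, 89
The 3 values of 60 occupy positions 1–3 → each gets rank 1.
The 2 values of 87 occupy positions 7–8 → each gets rank 7.
Mo has value 87 units → rank 7.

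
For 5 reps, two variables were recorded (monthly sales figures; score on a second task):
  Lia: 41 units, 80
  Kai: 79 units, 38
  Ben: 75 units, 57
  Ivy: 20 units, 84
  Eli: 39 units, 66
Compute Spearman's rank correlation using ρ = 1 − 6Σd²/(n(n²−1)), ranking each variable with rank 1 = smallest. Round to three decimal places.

Ranks of variable 1: 3, 5, 4, 1, 2
Ranks of variable 2: 4, 1, 2, 5, 3
d = r₁ − r₂: -1, 4, 2, -4, -1
d²: 1, 16, 4, 16, 1; Σd² = 38
ρ = 1 − 6·38/(5·24) = 1 − 228/120 = -0.900

-0.900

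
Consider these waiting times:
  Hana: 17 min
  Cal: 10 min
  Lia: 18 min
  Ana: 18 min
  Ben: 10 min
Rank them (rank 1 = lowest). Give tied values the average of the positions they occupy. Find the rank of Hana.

3

Sorted (ascending): 10, 10, 17, 18, 18
The 2 values of 10 occupy positions 1–2 → average rank (1+2)/2 = 1.5.
The 2 values of 18 occupy positions 4–5 → average rank (4+5)/2 = 4.5.
Hana has value 17 min → rank 3.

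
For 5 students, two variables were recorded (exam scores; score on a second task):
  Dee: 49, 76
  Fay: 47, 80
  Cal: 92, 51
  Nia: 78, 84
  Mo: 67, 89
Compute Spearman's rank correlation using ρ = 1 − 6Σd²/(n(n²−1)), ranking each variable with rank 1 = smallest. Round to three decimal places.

-0.200

Ranks of variable 1: 2, 1, 5, 4, 3
Ranks of variable 2: 2, 3, 1, 4, 5
d = r₁ − r₂: 0, -2, 4, 0, -2
d²: 0, 4, 16, 0, 4; Σd² = 24
ρ = 1 − 6·24/(5·24) = 1 − 144/120 = -0.200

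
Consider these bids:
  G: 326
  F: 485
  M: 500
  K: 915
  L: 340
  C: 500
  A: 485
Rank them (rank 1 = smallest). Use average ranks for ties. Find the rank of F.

Sorted (ascending): 326, 340, 485, 485, 500, 500, 915
The 2 values of 485 occupy positions 3–4 → average rank (3+4)/2 = 3.5.
The 2 values of 500 occupy positions 5–6 → average rank (5+6)/2 = 5.5.
F has value 485 → rank 3.5.

3.5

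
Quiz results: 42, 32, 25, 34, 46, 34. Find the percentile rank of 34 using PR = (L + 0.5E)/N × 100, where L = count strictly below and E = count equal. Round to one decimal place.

N = 6.
Strictly below 34: 2. Equal to 34: 2.
PR = (2 + 0.5·2)/6 × 100 = 50.0

50.0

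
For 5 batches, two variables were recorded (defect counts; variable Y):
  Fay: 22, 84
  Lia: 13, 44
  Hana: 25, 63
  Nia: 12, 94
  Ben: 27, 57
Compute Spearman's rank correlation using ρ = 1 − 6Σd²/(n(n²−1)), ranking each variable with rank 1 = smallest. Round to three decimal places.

-0.400

Ranks of variable 1: 3, 2, 4, 1, 5
Ranks of variable 2: 4, 1, 3, 5, 2
d = r₁ − r₂: -1, 1, 1, -4, 3
d²: 1, 1, 1, 16, 9; Σd² = 28
ρ = 1 − 6·28/(5·24) = 1 − 168/120 = -0.400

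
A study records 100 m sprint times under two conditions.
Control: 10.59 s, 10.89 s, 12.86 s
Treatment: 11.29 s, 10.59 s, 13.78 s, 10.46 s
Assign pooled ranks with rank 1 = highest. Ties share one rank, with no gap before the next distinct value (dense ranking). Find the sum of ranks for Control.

Sorted (descending): 13.78, 12.86, 11.29, 10.89, 10.59, 10.59, 10.46
The 2 values of 10.59 share dense rank 5.
Remaining distinct values take the next consecutive integers.
Control values → pooled ranks: 10.59→5, 10.89→4, 12.86→2
Rank sum = 5 + 4 + 2 = 11

11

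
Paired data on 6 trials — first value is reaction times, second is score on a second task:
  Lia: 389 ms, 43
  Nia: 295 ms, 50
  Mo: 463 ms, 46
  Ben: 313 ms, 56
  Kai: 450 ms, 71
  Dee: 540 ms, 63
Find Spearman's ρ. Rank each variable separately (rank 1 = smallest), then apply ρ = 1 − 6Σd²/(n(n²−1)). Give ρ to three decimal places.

0.257

Ranks of variable 1: 3, 1, 5, 2, 4, 6
Ranks of variable 2: 1, 3, 2, 4, 6, 5
d = r₁ − r₂: 2, -2, 3, -2, -2, 1
d²: 4, 4, 9, 4, 4, 1; Σd² = 26
ρ = 1 − 6·26/(6·35) = 1 − 156/210 = 0.257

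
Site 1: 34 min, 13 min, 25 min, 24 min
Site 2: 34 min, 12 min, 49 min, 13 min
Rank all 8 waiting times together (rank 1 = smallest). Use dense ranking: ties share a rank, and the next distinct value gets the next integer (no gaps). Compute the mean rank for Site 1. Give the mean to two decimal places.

3.50

Sorted (ascending): 12, 13, 13, 24, 25, 34, 34, 49
The 2 values of 13 share dense rank 2.
The 2 values of 34 share dense rank 5.
Remaining distinct values take the next consecutive integers.
Site 1 values → pooled ranks: 34→5, 13→2, 25→4, 24→3
Mean rank = (5 + 2 + 4 + 3) / 4 = 3.50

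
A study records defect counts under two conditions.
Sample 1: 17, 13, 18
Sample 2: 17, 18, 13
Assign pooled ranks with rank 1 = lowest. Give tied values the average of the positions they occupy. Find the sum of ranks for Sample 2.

Sorted (ascending): 13, 13, 17, 17, 18, 18
The 2 values of 13 occupy positions 1–2 → average rank (1+2)/2 = 1.5.
The 2 values of 17 occupy positions 3–4 → average rank (3+4)/2 = 3.5.
The 2 values of 18 occupy positions 5–6 → average rank (5+6)/2 = 5.5.
Sample 2 values → pooled ranks: 17→3.5, 18→5.5, 13→1.5
Rank sum = 3.5 + 5.5 + 1.5 = 10.5

10.5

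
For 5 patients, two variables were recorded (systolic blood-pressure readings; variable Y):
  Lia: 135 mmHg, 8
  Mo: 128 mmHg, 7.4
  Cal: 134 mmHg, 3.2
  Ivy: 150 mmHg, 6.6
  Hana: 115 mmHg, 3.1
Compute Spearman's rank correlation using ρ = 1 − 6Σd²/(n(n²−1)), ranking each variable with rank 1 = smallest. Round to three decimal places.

Ranks of variable 1: 4, 2, 3, 5, 1
Ranks of variable 2: 5, 4, 2, 3, 1
d = r₁ − r₂: -1, -2, 1, 2, 0
d²: 1, 4, 1, 4, 0; Σd² = 10
ρ = 1 − 6·10/(5·24) = 1 − 60/120 = 0.500

0.500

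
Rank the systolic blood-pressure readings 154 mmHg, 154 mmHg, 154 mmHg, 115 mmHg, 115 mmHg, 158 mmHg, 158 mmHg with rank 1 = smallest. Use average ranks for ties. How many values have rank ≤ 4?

Sorted (ascending): 115, 115, 154, 154, 154, 158, 158
The 2 values of 115 occupy positions 1–2 → average rank (1+2)/2 = 1.5.
The 3 values of 154 occupy positions 3–5 → average rank 4.
The 2 values of 158 occupy positions 6–7 → average rank (6+7)/2 = 6.5.
Ranks ≤ 4: {1.5, 1.5, 4, 4, 4} → 5 values.

5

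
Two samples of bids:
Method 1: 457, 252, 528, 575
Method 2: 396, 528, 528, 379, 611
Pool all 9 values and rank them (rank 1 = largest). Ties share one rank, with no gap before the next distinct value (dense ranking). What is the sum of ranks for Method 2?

Sorted (descending): 611, 575, 528, 528, 528, 457, 396, 379, 252
The 3 values of 528 share dense rank 3.
Remaining distinct values take the next consecutive integers.
Method 2 values → pooled ranks: 396→5, 528→3, 528→3, 379→6, 611→1
Rank sum = 5 + 3 + 3 + 6 + 1 = 18

18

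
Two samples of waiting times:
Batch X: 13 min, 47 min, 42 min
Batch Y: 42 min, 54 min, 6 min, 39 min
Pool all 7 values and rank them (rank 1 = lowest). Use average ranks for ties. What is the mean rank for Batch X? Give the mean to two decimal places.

4.17

Sorted (ascending): 6, 13, 39, 42, 42, 47, 54
The 2 values of 42 occupy positions 4–5 → average rank (4+5)/2 = 4.5.
Batch X values → pooled ranks: 13→2, 47→6, 42→4.5
Mean rank = (2 + 6 + 4.5) / 3 = 4.17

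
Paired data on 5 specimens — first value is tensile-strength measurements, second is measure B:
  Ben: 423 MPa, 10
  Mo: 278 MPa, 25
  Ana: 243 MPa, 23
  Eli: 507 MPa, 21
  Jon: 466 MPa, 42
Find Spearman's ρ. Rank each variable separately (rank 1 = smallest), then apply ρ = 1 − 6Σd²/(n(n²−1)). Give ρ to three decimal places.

-0.100

Ranks of variable 1: 3, 2, 1, 5, 4
Ranks of variable 2: 1, 4, 3, 2, 5
d = r₁ − r₂: 2, -2, -2, 3, -1
d²: 4, 4, 4, 9, 1; Σd² = 22
ρ = 1 − 6·22/(5·24) = 1 − 132/120 = -0.100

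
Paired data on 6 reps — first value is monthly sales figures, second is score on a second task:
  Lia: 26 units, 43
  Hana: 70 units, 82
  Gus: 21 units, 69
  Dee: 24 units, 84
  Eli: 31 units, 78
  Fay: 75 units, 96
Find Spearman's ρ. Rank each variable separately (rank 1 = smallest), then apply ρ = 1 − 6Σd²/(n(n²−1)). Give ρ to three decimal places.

0.543

Ranks of variable 1: 3, 5, 1, 2, 4, 6
Ranks of variable 2: 1, 4, 2, 5, 3, 6
d = r₁ − r₂: 2, 1, -1, -3, 1, 0
d²: 4, 1, 1, 9, 1, 0; Σd² = 16
ρ = 1 − 6·16/(6·35) = 1 − 96/210 = 0.543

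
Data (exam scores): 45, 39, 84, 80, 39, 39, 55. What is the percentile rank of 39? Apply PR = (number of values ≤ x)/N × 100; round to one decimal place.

42.9

N = 7.
Strictly below 39: 0. Equal to 39: 3.
PR = 3/7 × 100 = 42.9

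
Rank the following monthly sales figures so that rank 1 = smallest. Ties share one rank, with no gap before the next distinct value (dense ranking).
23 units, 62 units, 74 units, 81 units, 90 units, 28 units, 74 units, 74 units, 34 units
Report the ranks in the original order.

1, 4, 5, 6, 7, 2, 5, 5, 3

Sorted (ascending): 23, 28, 34, 62, 74, 74, 74, 81, 90
The 3 values of 74 share dense rank 5.
Remaining distinct values take the next consecutive integers.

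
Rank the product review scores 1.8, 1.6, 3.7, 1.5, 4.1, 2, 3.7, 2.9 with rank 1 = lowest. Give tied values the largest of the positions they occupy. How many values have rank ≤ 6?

Sorted (ascending): 1.5, 1.6, 1.8, 2, 2.9, 3.7, 3.7, 4.1
The 2 values of 3.7 occupy positions 6–7 → each gets rank 7.
Ranks ≤ 6: {1, 2, 3, 4, 5} → 5 values.

5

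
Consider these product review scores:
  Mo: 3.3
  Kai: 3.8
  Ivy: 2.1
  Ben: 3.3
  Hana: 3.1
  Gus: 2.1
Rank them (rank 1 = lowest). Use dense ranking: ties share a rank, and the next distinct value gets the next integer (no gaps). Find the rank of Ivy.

Sorted (ascending): 2.1, 2.1, 3.1, 3.3, 3.3, 3.8
The 2 values of 2.1 share dense rank 1.
The 2 values of 3.3 share dense rank 3.
Remaining distinct values take the next consecutive integers.
Ivy has value 2.1 → rank 1.

1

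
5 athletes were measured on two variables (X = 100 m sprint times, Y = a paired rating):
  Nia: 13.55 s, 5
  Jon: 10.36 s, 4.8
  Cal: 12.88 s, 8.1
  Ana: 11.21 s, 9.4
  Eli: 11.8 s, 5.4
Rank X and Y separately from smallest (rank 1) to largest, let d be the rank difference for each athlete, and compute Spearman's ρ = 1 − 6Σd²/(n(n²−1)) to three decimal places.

Ranks of variable 1: 5, 1, 4, 2, 3
Ranks of variable 2: 2, 1, 4, 5, 3
d = r₁ − r₂: 3, 0, 0, -3, 0
d²: 9, 0, 0, 9, 0; Σd² = 18
ρ = 1 − 6·18/(5·24) = 1 − 108/120 = 0.100

0.100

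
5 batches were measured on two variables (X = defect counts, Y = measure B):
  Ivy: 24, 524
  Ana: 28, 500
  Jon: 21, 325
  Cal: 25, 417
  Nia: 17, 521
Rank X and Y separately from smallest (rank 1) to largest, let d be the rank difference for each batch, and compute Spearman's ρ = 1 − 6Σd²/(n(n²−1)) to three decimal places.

-0.100

Ranks of variable 1: 3, 5, 2, 4, 1
Ranks of variable 2: 5, 3, 1, 2, 4
d = r₁ − r₂: -2, 2, 1, 2, -3
d²: 4, 4, 1, 4, 9; Σd² = 22
ρ = 1 − 6·22/(5·24) = 1 − 132/120 = -0.100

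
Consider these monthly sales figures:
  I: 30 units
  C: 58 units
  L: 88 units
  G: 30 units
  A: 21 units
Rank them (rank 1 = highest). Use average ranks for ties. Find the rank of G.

Sorted (descending): 88, 58, 30, 30, 21
The 2 values of 30 occupy positions 3–4 → average rank (3+4)/2 = 3.5.
G has value 30 units → rank 3.5.

3.5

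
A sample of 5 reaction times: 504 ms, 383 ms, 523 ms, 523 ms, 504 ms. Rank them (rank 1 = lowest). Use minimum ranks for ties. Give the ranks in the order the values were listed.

2, 1, 4, 4, 2

Sorted (ascending): 383, 504, 504, 523, 523
The 2 values of 504 occupy positions 2–3 → each gets rank 2.
The 2 values of 523 occupy positions 4–5 → each gets rank 4.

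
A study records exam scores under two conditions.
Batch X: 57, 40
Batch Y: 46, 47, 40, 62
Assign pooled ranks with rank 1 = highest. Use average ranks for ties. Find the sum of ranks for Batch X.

7.5

Sorted (descending): 62, 57, 47, 46, 40, 40
The 2 values of 40 occupy positions 5–6 → average rank (5+6)/2 = 5.5.
Batch X values → pooled ranks: 57→2, 40→5.5
Rank sum = 2 + 5.5 = 7.5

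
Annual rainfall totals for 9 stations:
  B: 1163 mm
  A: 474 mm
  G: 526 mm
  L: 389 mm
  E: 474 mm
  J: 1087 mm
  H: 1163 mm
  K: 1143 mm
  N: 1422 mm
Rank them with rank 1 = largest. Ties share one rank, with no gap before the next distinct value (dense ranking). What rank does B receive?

2

Sorted (descending): 1422, 1163, 1163, 1143, 1087, 526, 474, 474, 389
The 2 values of 1163 share dense rank 2.
The 2 values of 474 share dense rank 6.
Remaining distinct values take the next consecutive integers.
B has value 1163 mm → rank 2.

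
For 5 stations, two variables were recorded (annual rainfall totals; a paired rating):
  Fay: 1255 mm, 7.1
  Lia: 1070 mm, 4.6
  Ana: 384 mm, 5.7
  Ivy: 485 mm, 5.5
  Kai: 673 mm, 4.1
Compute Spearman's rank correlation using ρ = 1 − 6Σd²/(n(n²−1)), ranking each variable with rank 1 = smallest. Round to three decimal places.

Ranks of variable 1: 5, 4, 1, 2, 3
Ranks of variable 2: 5, 2, 4, 3, 1
d = r₁ − r₂: 0, 2, -3, -1, 2
d²: 0, 4, 9, 1, 4; Σd² = 18
ρ = 1 − 6·18/(5·24) = 1 − 108/120 = 0.100

0.100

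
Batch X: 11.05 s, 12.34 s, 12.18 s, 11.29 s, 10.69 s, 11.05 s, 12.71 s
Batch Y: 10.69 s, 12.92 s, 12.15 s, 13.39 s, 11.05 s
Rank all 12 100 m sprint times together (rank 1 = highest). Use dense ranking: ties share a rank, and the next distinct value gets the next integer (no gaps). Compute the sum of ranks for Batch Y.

Sorted (descending): 13.39, 12.92, 12.71, 12.34, 12.18, 12.15, 11.29, 11.05, 11.05, 11.05, 10.69, 10.69
The 3 values of 11.05 share dense rank 8.
The 2 values of 10.69 share dense rank 9.
Remaining distinct values take the next consecutive integers.
Batch Y values → pooled ranks: 10.69→9, 12.92→2, 12.15→6, 13.39→1, 11.05→8
Rank sum = 9 + 2 + 6 + 1 + 8 = 26

26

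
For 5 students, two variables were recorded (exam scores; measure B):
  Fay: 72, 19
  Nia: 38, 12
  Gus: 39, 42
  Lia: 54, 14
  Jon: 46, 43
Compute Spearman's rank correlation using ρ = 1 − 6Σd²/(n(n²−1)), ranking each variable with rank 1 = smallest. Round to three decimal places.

0.200

Ranks of variable 1: 5, 1, 2, 4, 3
Ranks of variable 2: 3, 1, 4, 2, 5
d = r₁ − r₂: 2, 0, -2, 2, -2
d²: 4, 0, 4, 4, 4; Σd² = 16
ρ = 1 − 6·16/(5·24) = 1 − 96/120 = 0.200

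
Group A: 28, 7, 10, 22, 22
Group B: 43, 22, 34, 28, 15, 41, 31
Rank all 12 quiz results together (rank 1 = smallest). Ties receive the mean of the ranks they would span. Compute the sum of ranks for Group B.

Sorted (ascending): 7, 10, 15, 22, 22, 22, 28, 28, 31, 34, 41, 43
The 3 values of 22 occupy positions 4–6 → average rank 5.
The 2 values of 28 occupy positions 7–8 → average rank (7+8)/2 = 7.5.
Group B values → pooled ranks: 43→12, 22→5, 34→10, 28→7.5, 15→3, 41→11, 31→9
Rank sum = 12 + 5 + 10 + 7.5 + 3 + 11 + 9 = 57.5

57.5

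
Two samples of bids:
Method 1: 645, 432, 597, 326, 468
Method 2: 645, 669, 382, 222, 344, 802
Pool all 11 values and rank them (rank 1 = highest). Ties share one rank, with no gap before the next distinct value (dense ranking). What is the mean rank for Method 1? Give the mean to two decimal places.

Sorted (descending): 802, 669, 645, 645, 597, 468, 432, 382, 344, 326, 222
The 2 values of 645 share dense rank 3.
Remaining distinct values take the next consecutive integers.
Method 1 values → pooled ranks: 645→3, 432→6, 597→4, 326→9, 468→5
Mean rank = (3 + 6 + 4 + 9 + 5) / 5 = 5.40

5.40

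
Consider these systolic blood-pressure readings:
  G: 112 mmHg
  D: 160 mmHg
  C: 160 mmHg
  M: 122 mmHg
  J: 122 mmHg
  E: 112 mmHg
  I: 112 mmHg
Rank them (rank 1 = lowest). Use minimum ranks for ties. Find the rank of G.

Sorted (ascending): 112, 112, 112, 122, 122, 160, 160
The 3 values of 112 occupy positions 1–3 → each gets rank 1.
The 2 values of 122 occupy positions 4–5 → each gets rank 4.
The 2 values of 160 occupy positions 6–7 → each gets rank 6.
G has value 112 mmHg → rank 1.

1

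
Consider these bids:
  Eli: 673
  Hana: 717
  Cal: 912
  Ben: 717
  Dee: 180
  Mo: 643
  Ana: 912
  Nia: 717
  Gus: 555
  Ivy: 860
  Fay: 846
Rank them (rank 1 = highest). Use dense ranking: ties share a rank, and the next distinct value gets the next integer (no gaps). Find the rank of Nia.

Sorted (descending): 912, 912, 860, 846, 717, 717, 717, 673, 643, 555, 180
The 2 values of 912 share dense rank 1.
The 3 values of 717 share dense rank 4.
Remaining distinct values take the next consecutive integers.
Nia has value 717 → rank 4.

4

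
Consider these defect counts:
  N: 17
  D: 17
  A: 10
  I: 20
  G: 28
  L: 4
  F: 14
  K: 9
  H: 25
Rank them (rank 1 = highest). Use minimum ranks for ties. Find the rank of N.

4

Sorted (descending): 28, 25, 20, 17, 17, 14, 10, 9, 4
The 2 values of 17 occupy positions 4–5 → each gets rank 4.
N has value 17 → rank 4.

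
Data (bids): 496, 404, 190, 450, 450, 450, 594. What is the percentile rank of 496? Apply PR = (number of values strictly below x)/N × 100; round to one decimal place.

71.4

N = 7.
Strictly below 496: 5. Equal to 496: 1.
PR = 5/7 × 100 = 71.4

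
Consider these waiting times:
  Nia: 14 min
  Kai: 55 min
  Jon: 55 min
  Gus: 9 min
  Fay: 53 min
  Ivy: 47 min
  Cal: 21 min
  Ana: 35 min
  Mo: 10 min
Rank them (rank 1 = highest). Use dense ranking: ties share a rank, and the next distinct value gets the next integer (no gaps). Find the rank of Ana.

4

Sorted (descending): 55, 55, 53, 47, 35, 21, 14, 10, 9
The 2 values of 55 share dense rank 1.
Remaining distinct values take the next consecutive integers.
Ana has value 35 min → rank 4.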